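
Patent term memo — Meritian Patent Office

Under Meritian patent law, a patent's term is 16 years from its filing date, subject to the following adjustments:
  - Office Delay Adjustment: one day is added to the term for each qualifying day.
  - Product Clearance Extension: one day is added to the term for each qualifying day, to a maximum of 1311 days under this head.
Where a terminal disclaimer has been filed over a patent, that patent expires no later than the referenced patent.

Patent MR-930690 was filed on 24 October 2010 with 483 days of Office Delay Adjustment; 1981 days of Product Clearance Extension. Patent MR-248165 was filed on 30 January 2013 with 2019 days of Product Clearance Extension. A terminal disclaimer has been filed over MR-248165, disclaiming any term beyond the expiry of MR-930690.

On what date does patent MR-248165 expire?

2031-09-22

Natural term of MR-248165:
  Base: filing + 16 years → 30 January 2029.
  Product Clearance Extension: 2019 days claimed exceeds the 1311-day cap, so +1311 days → 2 September 2032.
Expiry of referenced patent MR-930690:
  Base: filing + 16 years → 24 October 2026.
  Office Delay Adjustment: +483 days → 19 February 2028.
  Product Clearance Extension: 1981 days claimed exceeds the 1311-day cap, so +1311 days → 22 September 2031.
Terminal disclaimer: MR-248165 expires on the earlier of 2 September 2032 and 22 September 2031.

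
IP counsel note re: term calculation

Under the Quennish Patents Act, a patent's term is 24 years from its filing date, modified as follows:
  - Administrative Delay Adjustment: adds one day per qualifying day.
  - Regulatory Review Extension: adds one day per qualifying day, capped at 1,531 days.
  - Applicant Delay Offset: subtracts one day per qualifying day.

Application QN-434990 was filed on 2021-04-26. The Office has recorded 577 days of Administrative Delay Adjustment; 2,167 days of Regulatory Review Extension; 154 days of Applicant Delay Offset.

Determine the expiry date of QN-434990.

Base term: filing date + 24 years → 26 April 2045.
Administrative Delay Adjustment: +577 days → 24 November 2046.
Regulatory Review Extension: 2167 days claimed exceeds the 1531-day cap, so +1531 days → 2 February 2051.
Applicant Delay Offset: −154 days → 1 September 2050.

September 1, 2050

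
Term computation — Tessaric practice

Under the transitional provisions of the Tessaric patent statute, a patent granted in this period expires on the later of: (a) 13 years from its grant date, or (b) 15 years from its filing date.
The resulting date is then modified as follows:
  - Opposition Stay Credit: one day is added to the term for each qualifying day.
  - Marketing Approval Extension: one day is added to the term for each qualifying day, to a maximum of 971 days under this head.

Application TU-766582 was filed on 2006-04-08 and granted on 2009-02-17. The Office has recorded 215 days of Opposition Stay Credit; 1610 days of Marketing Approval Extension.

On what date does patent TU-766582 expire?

2025-05-18

(a) grant + 13 years → 17 February 2022.
(b) filing + 15 years → 8 April 2021.
Later of the two: 17 February 2022.
Opposition Stay Credit: +215 days → 20 September 2022.
Marketing Approval Extension: 1610 days claimed exceeds the 971-day cap, so +971 days → 18 May 2025.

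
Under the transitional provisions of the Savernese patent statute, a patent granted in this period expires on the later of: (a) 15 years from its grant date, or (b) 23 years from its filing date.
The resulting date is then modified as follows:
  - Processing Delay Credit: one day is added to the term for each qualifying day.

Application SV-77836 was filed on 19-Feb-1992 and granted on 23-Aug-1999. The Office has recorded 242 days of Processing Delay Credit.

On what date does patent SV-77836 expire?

(a) grant + 15 years → 23 August 2014.
(b) filing + 23 years → 19 February 2015.
Later of the two: 19 February 2015.
Processing Delay Credit: +242 days → 19 October 2015.

2015-10-19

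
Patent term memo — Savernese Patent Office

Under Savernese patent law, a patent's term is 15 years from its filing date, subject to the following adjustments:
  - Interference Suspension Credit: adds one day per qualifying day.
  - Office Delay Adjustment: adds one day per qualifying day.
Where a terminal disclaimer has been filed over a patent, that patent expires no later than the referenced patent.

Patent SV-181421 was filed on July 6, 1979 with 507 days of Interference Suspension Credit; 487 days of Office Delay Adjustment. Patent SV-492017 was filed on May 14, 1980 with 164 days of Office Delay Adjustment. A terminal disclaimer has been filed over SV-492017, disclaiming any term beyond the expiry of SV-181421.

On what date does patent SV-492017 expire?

October 25, 1995

Natural term of SV-492017:
  Base: filing + 15 years → 14 May 1995.
  Office Delay Adjustment: +164 days → 25 October 1995.
Expiry of referenced patent SV-181421:
  Base: filing + 15 years → 6 July 1994.
  Interference Suspension Credit: +507 days → 25 November 1995.
  Office Delay Adjustment: +487 days → 26 March 1997.
Terminal disclaimer: SV-492017 expires on the earlier of 25 October 1995 and 26 March 1997.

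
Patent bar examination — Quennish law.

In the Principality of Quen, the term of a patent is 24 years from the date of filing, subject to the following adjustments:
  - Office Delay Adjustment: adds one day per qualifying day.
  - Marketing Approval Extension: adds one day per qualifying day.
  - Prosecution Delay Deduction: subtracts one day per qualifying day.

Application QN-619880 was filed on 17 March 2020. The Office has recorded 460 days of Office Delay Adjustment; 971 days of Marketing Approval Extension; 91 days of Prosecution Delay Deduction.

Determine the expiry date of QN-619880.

November 17, 2047

Base term: filing date + 24 years → 17 March 2044.
Office Delay Adjustment: +460 days → 20 June 2045.
Marketing Approval Extension: +971 days → 16 February 2048.
Prosecution Delay Deduction: −91 days → 17 November 2047.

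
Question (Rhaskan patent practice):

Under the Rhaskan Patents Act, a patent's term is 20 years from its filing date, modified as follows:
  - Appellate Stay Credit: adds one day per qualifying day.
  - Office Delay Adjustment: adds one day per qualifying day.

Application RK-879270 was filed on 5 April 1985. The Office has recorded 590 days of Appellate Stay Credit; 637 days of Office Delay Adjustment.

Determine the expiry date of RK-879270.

August 14, 2008

Base term: filing date + 20 years → 5 April 2005.
Appellate Stay Credit: +590 days → 16 November 2006.
Office Delay Adjustment: +637 days → 14 August 2008.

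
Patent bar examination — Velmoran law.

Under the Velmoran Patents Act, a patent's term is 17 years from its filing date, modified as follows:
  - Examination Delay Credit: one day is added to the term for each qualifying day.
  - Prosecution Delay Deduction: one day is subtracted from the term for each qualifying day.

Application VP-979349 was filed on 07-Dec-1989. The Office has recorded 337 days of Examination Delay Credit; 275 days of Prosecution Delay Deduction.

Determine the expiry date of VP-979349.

Base term: filing date + 17 years → 7 December 2006.
Examination Delay Credit: +337 days → 9 November 2007.
Prosecution Delay Deduction: −275 days → 7 February 2007.

February 7, 2007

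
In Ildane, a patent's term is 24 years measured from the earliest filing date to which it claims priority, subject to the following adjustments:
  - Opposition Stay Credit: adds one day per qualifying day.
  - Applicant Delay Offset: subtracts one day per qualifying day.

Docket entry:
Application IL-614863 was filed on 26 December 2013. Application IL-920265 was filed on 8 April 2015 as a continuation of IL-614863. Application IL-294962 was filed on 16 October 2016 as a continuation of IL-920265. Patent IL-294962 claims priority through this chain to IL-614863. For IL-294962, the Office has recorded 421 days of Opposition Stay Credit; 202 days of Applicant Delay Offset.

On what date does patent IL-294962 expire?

2038-08-02

Earliest priority filing: 26 December 2013.
Base term: 26 December 2013 + 24 years → 26 December 2037.
Opposition Stay Credit: +421 days → 20 February 2039.
Applicant Delay Offset: −202 days → 2 August 2038.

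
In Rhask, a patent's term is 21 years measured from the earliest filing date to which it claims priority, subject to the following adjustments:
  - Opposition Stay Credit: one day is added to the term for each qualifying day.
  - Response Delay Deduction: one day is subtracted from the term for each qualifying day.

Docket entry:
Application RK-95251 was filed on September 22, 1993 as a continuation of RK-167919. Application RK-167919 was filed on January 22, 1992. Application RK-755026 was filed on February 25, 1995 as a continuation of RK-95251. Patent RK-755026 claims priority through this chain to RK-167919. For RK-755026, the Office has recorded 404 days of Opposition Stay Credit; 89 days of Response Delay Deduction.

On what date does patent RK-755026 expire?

2013-12-03

Earliest priority filing: 22 January 1992.
Base term: 22 January 1992 + 21 years → 22 January 2013.
Opposition Stay Credit: +404 days → 2 March 2014.
Response Delay Deduction: −89 days → 3 December 2013.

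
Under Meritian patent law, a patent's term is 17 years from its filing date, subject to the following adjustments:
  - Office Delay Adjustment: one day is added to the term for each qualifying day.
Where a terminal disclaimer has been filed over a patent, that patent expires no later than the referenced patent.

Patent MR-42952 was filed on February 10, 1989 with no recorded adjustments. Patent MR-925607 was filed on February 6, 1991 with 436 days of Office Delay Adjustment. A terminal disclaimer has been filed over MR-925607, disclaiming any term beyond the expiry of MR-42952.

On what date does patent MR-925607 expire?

2006-02-10

Natural term of MR-925607:
  Base: filing + 17 years → 6 February 2008.
  Office Delay Adjustment: +436 days → 17 April 2009.
Expiry of referenced patent MR-42952:
  Base: filing + 17 years → 10 February 2006.
Terminal disclaimer: MR-925607 expires on the earlier of 17 April 2009 and 10 February 2006.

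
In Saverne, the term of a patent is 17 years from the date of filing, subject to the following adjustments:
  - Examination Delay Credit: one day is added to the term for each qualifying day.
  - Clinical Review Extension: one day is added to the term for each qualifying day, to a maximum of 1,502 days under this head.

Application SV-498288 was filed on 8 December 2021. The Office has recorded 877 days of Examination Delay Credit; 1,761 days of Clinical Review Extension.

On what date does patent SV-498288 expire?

Base term: filing date + 17 years → 8 December 2038.
Examination Delay Credit: +877 days → 3 May 2041.
Clinical Review Extension: 1761 days claimed exceeds the 1502-day cap, so +1502 days → 13 June 2045.

June 13, 2045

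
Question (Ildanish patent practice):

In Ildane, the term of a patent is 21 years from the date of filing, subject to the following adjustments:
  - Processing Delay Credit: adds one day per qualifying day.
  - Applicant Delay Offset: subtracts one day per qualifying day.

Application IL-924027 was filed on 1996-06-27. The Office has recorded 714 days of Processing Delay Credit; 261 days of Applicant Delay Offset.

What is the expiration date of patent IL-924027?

September 23, 2018

Base term: filing date + 21 years → 27 June 2017.
Processing Delay Credit: +714 days → 11 June 2019.
Applicant Delay Offset: −261 days → 23 September 2018.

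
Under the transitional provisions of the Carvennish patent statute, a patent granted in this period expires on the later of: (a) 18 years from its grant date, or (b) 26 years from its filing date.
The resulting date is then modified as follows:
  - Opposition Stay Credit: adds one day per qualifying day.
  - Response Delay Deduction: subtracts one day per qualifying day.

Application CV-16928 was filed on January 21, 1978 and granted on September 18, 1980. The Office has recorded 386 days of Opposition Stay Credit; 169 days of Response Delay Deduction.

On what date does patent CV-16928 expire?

(a) grant + 18 years → 18 September 1998.
(b) filing + 26 years → 21 January 2004.
Later of the two: 21 January 2004.
Opposition Stay Credit: +386 days → 10 February 2005.
Response Delay Deduction: −169 days → 25 August 2004.

2004-08-25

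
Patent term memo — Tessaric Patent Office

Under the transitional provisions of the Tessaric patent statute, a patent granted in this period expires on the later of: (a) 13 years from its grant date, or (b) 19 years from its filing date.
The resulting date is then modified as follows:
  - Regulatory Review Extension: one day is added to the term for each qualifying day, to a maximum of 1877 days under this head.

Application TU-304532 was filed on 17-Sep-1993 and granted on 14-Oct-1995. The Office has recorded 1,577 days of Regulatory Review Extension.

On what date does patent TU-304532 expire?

(a) grant + 13 years → 14 October 2008.
(b) filing + 19 years → 17 September 2012.
Later of the two: 17 September 2012.
Regulatory Review Extension: 1577 days (within the 1877-day cap) → +1577 days → 11 January 2017.

January 11, 2017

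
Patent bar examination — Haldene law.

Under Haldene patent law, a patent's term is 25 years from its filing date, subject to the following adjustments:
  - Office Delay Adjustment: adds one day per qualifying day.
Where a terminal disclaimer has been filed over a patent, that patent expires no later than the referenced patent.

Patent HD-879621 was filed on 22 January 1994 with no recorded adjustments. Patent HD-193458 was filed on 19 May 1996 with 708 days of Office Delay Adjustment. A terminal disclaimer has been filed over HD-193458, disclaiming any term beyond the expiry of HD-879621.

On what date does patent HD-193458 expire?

Natural term of HD-193458:
  Base: filing + 25 years → 19 May 2021.
  Office Delay Adjustment: +708 days → 27 April 2023.
Expiry of referenced patent HD-879621:
  Base: filing + 25 years → 22 January 2019.
Terminal disclaimer: HD-193458 expires on the earlier of 27 April 2023 and 22 January 2019.

January 22, 2019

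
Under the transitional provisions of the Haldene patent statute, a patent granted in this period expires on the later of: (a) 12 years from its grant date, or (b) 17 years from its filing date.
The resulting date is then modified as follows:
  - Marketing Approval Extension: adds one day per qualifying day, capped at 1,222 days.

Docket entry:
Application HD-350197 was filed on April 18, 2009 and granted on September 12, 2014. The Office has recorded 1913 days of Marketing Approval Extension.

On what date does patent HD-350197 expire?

(a) grant + 12 years → 12 September 2026.
(b) filing + 17 years → 18 April 2026.
Later of the two: 12 September 2026.
Marketing Approval Extension: 1913 days claimed exceeds the 1222-day cap, so +1222 days → 16 January 2030.

2030-01-16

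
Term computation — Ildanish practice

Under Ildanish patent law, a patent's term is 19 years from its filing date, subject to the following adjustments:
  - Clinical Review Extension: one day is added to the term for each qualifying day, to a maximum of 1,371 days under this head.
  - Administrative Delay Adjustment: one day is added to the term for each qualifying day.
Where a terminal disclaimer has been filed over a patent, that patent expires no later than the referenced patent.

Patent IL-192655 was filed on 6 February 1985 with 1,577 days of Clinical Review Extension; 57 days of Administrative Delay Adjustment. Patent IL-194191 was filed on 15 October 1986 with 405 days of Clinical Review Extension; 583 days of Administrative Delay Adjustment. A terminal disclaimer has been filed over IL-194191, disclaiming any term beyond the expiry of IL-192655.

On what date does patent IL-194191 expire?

January 4, 2008

Natural term of IL-194191:
  Base: filing + 19 years → 15 October 2005.
  Clinical Review Extension: 405 days (within the 1371-day cap) → +405 days → 24 November 2006.
  Administrative Delay Adjustment: +583 days → 29 June 2008.
Expiry of referenced patent IL-192655:
  Base: filing + 19 years → 6 February 2004.
  Clinical Review Extension: 1577 days claimed exceeds the 1371-day cap, so +1371 days → 8 November 2007.
  Administrative Delay Adjustment: +57 days → 4 January 2008.
Terminal disclaimer: IL-194191 expires on the earlier of 29 June 2008 and 4 January 2008.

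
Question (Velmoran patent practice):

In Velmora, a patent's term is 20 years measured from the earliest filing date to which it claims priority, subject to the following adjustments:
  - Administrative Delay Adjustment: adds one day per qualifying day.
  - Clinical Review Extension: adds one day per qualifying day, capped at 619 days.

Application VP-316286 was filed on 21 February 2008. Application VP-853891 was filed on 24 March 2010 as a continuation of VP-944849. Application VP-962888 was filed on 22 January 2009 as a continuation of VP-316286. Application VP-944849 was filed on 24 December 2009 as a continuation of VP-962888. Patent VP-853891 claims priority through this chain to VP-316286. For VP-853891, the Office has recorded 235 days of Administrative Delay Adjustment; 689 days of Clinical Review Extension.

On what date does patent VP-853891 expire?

Earliest priority filing: 21 February 2008.
Base term: 21 February 2008 + 20 years → 21 February 2028.
Administrative Delay Adjustment: +235 days → 13 October 2028.
Clinical Review Extension: 689 days claimed exceeds the 619-day cap, so +619 days → 24 June 2030.

June 24, 2030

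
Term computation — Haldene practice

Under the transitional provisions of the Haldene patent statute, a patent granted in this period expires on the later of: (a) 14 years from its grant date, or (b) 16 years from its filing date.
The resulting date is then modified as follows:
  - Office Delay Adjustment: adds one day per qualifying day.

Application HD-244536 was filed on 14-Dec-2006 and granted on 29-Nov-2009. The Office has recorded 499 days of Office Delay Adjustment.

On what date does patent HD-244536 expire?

April 11, 2025

(a) grant + 14 years → 29 November 2023.
(b) filing + 16 years → 14 December 2022.
Later of the two: 29 November 2023.
Office Delay Adjustment: +499 days → 11 April 2025.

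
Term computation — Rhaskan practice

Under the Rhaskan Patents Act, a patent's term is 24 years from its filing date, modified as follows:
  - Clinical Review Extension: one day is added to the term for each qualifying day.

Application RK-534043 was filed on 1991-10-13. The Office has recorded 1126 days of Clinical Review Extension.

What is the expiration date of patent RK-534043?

Base term: filing date + 24 years → 13 October 2015.
Clinical Review Extension: +1126 days → 12 November 2018.

November 12, 2018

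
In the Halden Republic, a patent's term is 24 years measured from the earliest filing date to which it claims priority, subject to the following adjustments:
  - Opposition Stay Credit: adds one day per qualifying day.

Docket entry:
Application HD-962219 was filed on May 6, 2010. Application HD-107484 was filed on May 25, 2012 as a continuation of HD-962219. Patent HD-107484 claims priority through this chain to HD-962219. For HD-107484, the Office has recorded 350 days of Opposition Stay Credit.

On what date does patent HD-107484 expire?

Earliest priority filing: 6 May 2010.
Base term: 6 May 2010 + 24 years → 6 May 2034.
Opposition Stay Credit: +350 days → 21 April 2035.

2035-04-21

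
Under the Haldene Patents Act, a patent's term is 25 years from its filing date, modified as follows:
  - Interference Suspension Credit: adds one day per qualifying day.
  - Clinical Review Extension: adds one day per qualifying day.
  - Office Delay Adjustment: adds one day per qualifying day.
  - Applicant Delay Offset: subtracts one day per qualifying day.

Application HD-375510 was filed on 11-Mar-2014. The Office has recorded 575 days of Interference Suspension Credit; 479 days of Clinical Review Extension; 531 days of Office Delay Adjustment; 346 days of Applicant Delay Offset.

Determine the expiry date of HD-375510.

2042-08-01

Base term: filing date + 25 years → 11 March 2039.
Interference Suspension Credit: +575 days → 6 October 2040.
Clinical Review Extension: +479 days → 28 January 2042.
Office Delay Adjustment: +531 days → 13 July 2043.
Applicant Delay Offset: −346 days → 1 August 2042.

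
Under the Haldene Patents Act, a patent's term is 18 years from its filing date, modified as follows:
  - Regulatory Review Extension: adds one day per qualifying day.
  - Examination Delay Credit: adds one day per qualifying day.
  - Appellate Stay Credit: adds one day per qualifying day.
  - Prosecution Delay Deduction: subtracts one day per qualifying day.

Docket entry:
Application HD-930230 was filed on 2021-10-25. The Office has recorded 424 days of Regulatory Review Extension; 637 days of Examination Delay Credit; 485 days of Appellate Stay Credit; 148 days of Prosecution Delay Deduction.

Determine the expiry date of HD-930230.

August 23, 2043

Base term: filing date + 18 years → 25 October 2039.
Regulatory Review Extension: +424 days → 22 December 2040.
Examination Delay Credit: +637 days → 20 September 2042.
Appellate Stay Credit: +485 days → 18 January 2044.
Prosecution Delay Deduction: −148 days → 23 August 2043.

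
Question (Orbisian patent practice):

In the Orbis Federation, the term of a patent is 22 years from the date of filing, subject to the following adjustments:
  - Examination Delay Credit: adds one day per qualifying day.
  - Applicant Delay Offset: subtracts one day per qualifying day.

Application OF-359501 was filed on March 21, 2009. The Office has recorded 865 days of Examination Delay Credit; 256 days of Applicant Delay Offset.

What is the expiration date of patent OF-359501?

2032-11-19

Base term: filing date + 22 years → 21 March 2031.
Examination Delay Credit: +865 days → 2 August 2033.
Applicant Delay Offset: −256 days → 19 November 2032.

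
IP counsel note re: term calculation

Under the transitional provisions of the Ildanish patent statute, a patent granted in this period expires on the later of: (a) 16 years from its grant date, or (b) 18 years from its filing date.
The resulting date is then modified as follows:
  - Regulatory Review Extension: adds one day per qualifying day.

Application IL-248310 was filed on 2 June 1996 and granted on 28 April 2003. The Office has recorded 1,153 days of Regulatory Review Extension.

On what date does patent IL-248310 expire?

2022-06-24

(a) grant + 16 years → 28 April 2019.
(b) filing + 18 years → 2 June 2014.
Later of the two: 28 April 2019.
Regulatory Review Extension: +1153 days → 24 June 2022.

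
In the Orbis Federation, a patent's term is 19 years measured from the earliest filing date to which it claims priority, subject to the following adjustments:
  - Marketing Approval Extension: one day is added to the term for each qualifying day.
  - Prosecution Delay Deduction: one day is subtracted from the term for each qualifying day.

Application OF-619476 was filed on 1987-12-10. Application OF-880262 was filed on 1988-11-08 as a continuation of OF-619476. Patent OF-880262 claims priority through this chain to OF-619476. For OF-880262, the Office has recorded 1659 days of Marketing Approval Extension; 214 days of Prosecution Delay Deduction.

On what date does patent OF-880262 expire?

2010-11-24

Earliest priority filing: 10 December 1987.
Base term: 10 December 1987 + 19 years → 10 December 2006.
Marketing Approval Extension: +1659 days → 26 June 2011.
Prosecution Delay Deduction: −214 days → 24 November 2010.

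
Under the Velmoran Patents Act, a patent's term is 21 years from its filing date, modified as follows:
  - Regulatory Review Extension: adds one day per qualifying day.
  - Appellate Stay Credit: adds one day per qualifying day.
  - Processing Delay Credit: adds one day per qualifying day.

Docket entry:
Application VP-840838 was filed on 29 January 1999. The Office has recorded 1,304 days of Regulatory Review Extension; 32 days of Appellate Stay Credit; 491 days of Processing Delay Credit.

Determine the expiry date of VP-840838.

Base term: filing date + 21 years → 29 January 2020.
Regulatory Review Extension: +1304 days → 25 August 2023.
Appellate Stay Credit: +32 days → 26 September 2023.
Processing Delay Credit: +491 days → 29 January 2025.

2025-01-29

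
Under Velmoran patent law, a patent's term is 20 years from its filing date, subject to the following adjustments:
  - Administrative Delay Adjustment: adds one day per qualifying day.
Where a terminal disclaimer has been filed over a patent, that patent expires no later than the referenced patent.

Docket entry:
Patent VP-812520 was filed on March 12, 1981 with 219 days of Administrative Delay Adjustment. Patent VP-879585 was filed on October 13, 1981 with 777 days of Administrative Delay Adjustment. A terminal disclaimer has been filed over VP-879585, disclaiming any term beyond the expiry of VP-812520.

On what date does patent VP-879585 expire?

2001-10-17

Natural term of VP-879585:
  Base: filing + 20 years → 13 October 2001.
  Administrative Delay Adjustment: +777 days → 29 November 2003.
Expiry of referenced patent VP-812520:
  Base: filing + 20 years → 12 March 2001.
  Administrative Delay Adjustment: +219 days → 17 October 2001.
Terminal disclaimer: VP-879585 expires on the earlier of 29 November 2003 and 17 October 2001.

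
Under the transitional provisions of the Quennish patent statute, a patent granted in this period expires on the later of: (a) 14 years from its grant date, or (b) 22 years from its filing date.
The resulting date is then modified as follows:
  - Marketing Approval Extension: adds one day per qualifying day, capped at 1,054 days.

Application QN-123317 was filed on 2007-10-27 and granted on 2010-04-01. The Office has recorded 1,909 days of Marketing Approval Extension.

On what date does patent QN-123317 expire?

September 15, 2032

(a) grant + 14 years → 1 April 2024.
(b) filing + 22 years → 27 October 2029.
Later of the two: 27 October 2029.
Marketing Approval Extension: 1909 days claimed exceeds the 1054-day cap, so +1054 days → 15 September 2032.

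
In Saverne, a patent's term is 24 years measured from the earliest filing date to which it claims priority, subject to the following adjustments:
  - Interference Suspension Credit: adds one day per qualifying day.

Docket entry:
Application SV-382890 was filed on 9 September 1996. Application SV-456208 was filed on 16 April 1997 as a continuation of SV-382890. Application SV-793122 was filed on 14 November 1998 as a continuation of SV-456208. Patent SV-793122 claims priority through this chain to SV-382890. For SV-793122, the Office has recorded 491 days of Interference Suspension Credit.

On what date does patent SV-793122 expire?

2022-01-13

Earliest priority filing: 9 September 1996.
Base term: 9 September 1996 + 24 years → 9 September 2020.
Interference Suspension Credit: +491 days → 13 January 2022.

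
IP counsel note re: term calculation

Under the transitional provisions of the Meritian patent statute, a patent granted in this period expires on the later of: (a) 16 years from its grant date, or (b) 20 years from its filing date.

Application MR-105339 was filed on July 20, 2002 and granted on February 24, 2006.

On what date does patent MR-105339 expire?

(a) grant + 16 years → 24 February 2022.
(b) filing + 20 years → 20 July 2022.
Later of the two: 20 July 2022.

2022-07-20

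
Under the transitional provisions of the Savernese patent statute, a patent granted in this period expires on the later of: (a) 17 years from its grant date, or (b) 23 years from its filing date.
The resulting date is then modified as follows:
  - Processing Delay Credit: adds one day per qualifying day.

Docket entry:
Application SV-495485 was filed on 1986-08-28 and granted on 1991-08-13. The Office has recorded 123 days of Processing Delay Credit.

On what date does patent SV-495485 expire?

2009-12-29

(a) grant + 17 years → 13 August 2008.
(b) filing + 23 years → 28 August 2009.
Later of the two: 28 August 2009.
Processing Delay Credit: +123 days → 29 December 2009.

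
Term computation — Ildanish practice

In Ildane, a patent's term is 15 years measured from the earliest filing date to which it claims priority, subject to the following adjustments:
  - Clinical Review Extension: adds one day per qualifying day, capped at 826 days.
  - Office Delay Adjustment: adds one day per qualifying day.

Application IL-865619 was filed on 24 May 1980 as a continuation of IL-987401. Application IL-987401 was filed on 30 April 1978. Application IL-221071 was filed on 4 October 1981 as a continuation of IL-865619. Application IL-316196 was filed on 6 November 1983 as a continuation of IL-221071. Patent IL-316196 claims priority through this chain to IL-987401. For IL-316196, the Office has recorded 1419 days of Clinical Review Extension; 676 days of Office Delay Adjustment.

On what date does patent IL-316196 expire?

Earliest priority filing: 30 April 1978.
Base term: 30 April 1978 + 15 years → 30 April 1993.
Clinical Review Extension: 1419 days claimed exceeds the 826-day cap, so +826 days → 4 August 1995.
Office Delay Adjustment: +676 days → 10 June 1997.

1997-06-10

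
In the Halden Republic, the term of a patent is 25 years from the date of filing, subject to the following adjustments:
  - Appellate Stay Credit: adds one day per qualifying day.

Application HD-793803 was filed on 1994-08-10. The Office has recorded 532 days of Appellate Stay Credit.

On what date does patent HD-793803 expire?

Base term: filing date + 25 years → 10 August 2019.
Appellate Stay Credit: +532 days → 23 January 2021.

2021-01-23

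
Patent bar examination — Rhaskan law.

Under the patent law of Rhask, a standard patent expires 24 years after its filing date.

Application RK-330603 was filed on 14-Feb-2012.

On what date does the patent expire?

Filing date + 24 years → 14 February 2036.

2036-02-14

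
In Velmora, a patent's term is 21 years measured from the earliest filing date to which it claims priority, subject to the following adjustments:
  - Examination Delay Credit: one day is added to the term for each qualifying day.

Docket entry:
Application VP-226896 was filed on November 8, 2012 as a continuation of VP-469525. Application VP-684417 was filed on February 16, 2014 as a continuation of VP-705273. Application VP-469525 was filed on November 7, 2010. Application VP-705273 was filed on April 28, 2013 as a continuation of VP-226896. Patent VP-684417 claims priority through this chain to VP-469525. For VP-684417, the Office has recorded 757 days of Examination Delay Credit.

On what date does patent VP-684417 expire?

2033-12-03

Earliest priority filing: 7 November 2010.
Base term: 7 November 2010 + 21 years → 7 November 2031.
Examination Delay Credit: +757 days → 3 December 2033.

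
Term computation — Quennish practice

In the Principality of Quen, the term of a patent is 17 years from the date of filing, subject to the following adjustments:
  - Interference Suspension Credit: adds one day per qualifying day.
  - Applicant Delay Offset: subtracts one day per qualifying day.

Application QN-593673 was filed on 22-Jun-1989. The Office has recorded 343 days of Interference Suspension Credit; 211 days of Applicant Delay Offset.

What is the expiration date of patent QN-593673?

November 1, 2006

Base term: filing date + 17 years → 22 June 2006.
Interference Suspension Credit: +343 days → 31 May 2007.
Applicant Delay Offset: −211 days → 1 November 2006.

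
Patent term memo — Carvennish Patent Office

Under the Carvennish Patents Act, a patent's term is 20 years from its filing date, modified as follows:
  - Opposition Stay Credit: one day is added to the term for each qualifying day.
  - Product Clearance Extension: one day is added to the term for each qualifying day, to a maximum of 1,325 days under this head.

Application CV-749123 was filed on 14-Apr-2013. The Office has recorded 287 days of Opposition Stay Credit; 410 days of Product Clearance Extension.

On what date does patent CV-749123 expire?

March 12, 2035

Base term: filing date + 20 years → 14 April 2033.
Opposition Stay Credit: +287 days → 26 January 2034.
Product Clearance Extension: 410 days (within the 1325-day cap) → +410 days → 12 March 2035.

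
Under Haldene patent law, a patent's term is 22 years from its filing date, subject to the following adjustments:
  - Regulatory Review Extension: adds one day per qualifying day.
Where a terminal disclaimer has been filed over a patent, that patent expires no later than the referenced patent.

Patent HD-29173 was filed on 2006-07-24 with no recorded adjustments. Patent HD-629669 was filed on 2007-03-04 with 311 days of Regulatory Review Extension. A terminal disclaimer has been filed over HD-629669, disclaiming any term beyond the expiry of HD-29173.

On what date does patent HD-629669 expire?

Natural term of HD-629669:
  Base: filing + 22 years → 4 March 2029.
  Regulatory Review Extension: +311 days → 9 January 2030.
Expiry of referenced patent HD-29173:
  Base: filing + 22 years → 24 July 2028.
Terminal disclaimer: HD-629669 expires on the earlier of 9 January 2030 and 24 July 2028.

July 24, 2028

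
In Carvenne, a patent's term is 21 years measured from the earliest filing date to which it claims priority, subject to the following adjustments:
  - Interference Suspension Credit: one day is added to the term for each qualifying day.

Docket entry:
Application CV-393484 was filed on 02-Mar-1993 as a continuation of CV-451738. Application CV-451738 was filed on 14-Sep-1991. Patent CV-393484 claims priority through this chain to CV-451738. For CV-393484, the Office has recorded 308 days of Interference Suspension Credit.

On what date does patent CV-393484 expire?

July 19, 2013

Earliest priority filing: 14 September 1991.
Base term: 14 September 1991 + 21 years → 14 September 2012.
Interference Suspension Credit: +308 days → 19 July 2013.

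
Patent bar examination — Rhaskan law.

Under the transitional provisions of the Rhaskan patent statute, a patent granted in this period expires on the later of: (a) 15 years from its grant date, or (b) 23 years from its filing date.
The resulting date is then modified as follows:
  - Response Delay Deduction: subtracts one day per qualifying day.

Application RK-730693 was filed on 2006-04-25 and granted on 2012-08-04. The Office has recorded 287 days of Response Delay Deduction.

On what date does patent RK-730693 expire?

(a) grant + 15 years → 4 August 2027.
(b) filing + 23 years → 25 April 2029.
Later of the two: 25 April 2029.
Response Delay Deduction: −287 days → 12 July 2028.

July 12, 2028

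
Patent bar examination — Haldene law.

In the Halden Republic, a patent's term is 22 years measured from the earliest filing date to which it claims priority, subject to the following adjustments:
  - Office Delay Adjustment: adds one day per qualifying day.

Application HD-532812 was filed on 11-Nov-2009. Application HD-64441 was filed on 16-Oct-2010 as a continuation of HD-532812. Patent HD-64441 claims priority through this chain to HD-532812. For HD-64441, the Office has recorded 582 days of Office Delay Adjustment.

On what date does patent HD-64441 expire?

2033-06-15

Earliest priority filing: 11 November 2009.
Base term: 11 November 2009 + 22 years → 11 November 2031.
Office Delay Adjustment: +582 days → 15 June 2033.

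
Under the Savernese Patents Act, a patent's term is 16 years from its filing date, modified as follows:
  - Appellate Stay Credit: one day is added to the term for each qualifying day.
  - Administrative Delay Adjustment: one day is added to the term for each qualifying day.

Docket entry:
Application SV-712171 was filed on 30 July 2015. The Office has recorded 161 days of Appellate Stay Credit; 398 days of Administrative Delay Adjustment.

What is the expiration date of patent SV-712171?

February 8, 2033

Base term: filing date + 16 years → 30 July 2031.
Appellate Stay Credit: +161 days → 7 January 2032.
Administrative Delay Adjustment: +398 days → 8 February 2033.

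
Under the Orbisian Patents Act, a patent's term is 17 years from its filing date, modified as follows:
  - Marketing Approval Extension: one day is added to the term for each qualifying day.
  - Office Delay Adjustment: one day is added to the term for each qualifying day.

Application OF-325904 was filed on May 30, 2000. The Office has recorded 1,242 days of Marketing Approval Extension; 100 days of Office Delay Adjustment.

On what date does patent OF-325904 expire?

Base term: filing date + 17 years → 30 May 2017.
Marketing Approval Extension: +1242 days → 23 October 2020.
Office Delay Adjustment: +100 days → 31 January 2021.

2021-01-31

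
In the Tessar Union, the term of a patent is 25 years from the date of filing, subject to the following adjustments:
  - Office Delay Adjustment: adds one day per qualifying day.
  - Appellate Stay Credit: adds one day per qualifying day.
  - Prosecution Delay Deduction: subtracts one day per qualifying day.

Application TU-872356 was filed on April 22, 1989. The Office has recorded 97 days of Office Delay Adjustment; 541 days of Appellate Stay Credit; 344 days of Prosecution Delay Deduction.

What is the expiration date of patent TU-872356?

Base term: filing date + 25 years → 22 April 2014.
Office Delay Adjustment: +97 days → 28 July 2014.
Appellate Stay Credit: +541 days → 20 January 2016.
Prosecution Delay Deduction: −344 days → 10 February 2015.

2015-02-10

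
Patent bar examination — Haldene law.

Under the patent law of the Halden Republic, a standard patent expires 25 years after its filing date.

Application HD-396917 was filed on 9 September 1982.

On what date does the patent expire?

Filing date + 25 years → 9 September 2007.

September 9, 2007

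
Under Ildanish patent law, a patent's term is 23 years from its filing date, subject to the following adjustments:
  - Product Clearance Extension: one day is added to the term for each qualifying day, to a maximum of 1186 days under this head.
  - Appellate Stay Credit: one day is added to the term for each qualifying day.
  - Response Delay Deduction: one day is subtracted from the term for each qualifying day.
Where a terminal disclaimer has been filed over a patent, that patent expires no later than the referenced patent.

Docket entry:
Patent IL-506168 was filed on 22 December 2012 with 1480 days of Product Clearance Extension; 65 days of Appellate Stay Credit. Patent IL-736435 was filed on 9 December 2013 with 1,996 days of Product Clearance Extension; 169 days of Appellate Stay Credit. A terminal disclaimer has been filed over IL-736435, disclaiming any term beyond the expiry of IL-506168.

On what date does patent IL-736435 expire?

May 26, 2039

Natural term of IL-736435:
  Base: filing + 23 years → 9 December 2036.
  Product Clearance Extension: 1996 days claimed exceeds the 1186-day cap, so +1186 days → 9 March 2040.
  Appellate Stay Credit: +169 days → 25 August 2040.
Expiry of referenced patent IL-506168:
  Base: filing + 23 years → 22 December 2035.
  Product Clearance Extension: 1480 days claimed exceeds the 1186-day cap, so +1186 days → 22 March 2039.
  Appellate Stay Credit: +65 days → 26 May 2039.
Terminal disclaimer: IL-736435 expires on the earlier of 25 August 2040 and 26 May 2039.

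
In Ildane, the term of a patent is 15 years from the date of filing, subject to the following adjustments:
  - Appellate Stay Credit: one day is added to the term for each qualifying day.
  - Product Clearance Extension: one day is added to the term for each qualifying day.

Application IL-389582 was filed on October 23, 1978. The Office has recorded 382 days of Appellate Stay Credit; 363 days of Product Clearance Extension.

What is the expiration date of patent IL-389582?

Base term: filing date + 15 years → 23 October 1993.
Appellate Stay Credit: +382 days → 9 November 1994.
Product Clearance Extension: +363 days → 7 November 1995.

1995-11-07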